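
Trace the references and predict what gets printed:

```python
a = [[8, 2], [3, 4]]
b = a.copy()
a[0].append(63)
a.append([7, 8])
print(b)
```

Key concept: shallow copy with nested lists.
Step by step:
`a = [[8, 2], [3, 4]]` → a = [[8, 2], [3, 4]]
`b = a.copy()` → b = [[8, 2], [3, 4]]
`a[0].append(63)` → a = [[8, 2, 63], [3, 4]]; b = [[8, 2, 63], [3, 4]]
`a.append([7, 8])` → a = [[8, 2, 63], [3, 4], [7, 8]]
`print(b)` → prints [[8, 2, 63], [3, 4]]

Answer: [[8, 2, 63], [3, 4]]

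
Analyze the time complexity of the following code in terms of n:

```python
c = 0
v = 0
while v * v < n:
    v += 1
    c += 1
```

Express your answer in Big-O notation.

Each loop level contributes: √n. Multiplying the contributions gives O(√n).

Answer: O(√n)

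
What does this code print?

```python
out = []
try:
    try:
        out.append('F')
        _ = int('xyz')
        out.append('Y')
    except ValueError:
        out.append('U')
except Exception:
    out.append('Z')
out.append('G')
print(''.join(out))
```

Execution trace: 'F' (inner try body) → 'U' (inner except ValueError) → 'G' (after the try/except). Output: FUG

Answer: FUG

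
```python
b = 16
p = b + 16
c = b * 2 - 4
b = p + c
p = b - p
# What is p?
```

Trace:
`b = 16` → b = 16
`p = b + 16` → p = 32
`c = b * 2 - 4` → c = 28
`b = p + c` → b = 60
`p = b - p` → p = 28
So p = 28

Answer: 28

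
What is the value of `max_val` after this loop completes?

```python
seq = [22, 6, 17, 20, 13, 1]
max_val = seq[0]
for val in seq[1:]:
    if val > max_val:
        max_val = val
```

Maximum of [22, 6, 17, 20, 13, 1]
`max_val` takes the values: 22

Answer: 22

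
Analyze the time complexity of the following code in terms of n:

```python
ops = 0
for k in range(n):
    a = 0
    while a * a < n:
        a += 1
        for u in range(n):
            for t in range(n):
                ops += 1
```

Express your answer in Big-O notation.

Each loop level contributes: n × √n × n × n. Multiplying the contributions gives O(n^3√n).

Answer: O(n^3√n)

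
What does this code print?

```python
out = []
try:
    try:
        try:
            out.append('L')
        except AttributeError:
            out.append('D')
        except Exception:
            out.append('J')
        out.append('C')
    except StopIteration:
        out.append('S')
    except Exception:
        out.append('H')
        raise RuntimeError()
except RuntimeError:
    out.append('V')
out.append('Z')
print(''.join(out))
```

Execution trace: 'L' (inner try body, no exception) → 'C' (try body, no exception) → 'Z' (after the try/except). Output: LCZ

Answer: LCZ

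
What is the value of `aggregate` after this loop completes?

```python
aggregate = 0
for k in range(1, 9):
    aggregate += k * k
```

Sum of squares 1² to 8² = 204
`aggregate` takes the values: 0 → 1 → 5 → 14 → 30 → 55 → 91 → 140 → 204

Answer: 204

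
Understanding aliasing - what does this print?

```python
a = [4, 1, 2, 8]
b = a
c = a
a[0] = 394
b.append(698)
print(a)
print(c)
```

Key concept: multiple aliases.
Step by step:
`a = [4, 1, 2, 8]` → a = [4, 1, 2, 8]
`b = a` → b = [4, 1, 2, 8] (same object as a)
`c = a` → c = [4, 1, 2, 8] (same object as a, b)
`a[0] = 394` → a = [394, 1, 2, 8] (same object as b, c); b = [394, 1, 2, 8] (same object as a, c); c = [394, 1, 2, 8] (same object as a, b)
`b.append(698)` → a = [394, 1, 2, 8, 698] (same object as b, c); b = [394, 1, 2, 8, 698] (same object as a, c); c = [394, 1, 2, 8, 698] (same object as a, b)
`print(a)` → prints [394, 1, 2, 8, 698]
`print(c)` → prints [394, 1, 2, 8, 698]

Answer:
[394, 1, 2, 8, 698]
[394, 1, 2, 8, 698]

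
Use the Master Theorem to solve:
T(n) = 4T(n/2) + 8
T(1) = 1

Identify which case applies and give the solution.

a=4, b=2, f(n)=8. log_2(4) = 2. Since c=0 < 2, Case 1 applies: T(n) = Θ(n^log_b(a)) = O(n^2).

Answer: O(n^2) - Case 1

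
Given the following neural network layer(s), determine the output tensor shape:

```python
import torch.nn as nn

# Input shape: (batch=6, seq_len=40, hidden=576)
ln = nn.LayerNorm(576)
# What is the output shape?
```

Input: (6, 40, 576) -> Output: (6, 40, 576)

Answer: (6, 40, 576)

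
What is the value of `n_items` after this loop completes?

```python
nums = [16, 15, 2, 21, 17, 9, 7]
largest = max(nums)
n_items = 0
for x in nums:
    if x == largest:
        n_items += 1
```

Count of max value 21 in [16, 15, 2, 21, 17, 9, 7]
`n_items` takes the values: 0 → 1

Answer: 1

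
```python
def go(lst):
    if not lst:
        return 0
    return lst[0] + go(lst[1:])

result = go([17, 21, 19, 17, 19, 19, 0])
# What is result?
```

17 + 21 + 19 + 17 + 19 + 19 + 0 + 0 = 112

Answer: 112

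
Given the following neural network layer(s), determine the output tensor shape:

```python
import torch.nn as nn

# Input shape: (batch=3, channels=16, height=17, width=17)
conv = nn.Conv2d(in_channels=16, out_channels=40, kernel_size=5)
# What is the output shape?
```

Input: (3, 16, 17, 17) -> Output: (3, 40, 13, 13)

Answer: (3, 40, 13, 13)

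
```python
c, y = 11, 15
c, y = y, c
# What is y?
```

Trace:
`c, y = 11, 15` → c = 11; y = 15
`c, y = y, c` → c = 15; y = 11
So y = 11

Answer: 11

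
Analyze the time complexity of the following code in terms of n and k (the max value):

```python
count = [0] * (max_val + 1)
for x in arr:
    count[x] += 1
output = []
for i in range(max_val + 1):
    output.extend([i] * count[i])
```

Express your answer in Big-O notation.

This is Counting sort (k = max value). Time complexity: O(n + k).

Answer: O(n + k)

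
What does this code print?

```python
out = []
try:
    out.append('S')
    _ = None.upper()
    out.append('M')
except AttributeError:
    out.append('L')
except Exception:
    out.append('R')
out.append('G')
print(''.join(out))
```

Execution trace: 'S' (try body) → 'L' (except AttributeError) → 'G' (after the try/except). Output: SLG

Answer: SLG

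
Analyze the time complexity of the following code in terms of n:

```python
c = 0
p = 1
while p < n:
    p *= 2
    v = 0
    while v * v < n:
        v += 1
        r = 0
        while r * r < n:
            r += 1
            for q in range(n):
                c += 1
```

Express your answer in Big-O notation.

Each loop level contributes: log n × √n × √n × n. Multiplying the contributions gives O(n^2 log n).

Answer: O(n^2 log n)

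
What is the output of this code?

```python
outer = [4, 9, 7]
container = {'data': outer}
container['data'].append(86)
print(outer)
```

Key concept: dict holds reference to list.
Step by step:
`outer = [4, 9, 7]` → outer = [4, 9, 7]
`container = {'data': outer}` → container = {'data': [4, 9, 7]}
`container['data'].append(86)` → outer = [4, 9, 7, 86]; container = {'data': [4, 9, 7, 86]}
`print(outer)` → prints [4, 9, 7, 86]

Answer: [4, 9, 7, 86]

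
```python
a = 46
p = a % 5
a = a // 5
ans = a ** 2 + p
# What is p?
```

Trace:
`a = 46` → a = 46
`p = a % 5` → p = 1
`a = a // 5` → a = 9
`ans = a ** 2 + p` → ans = 82
So p = 1

Answer: 1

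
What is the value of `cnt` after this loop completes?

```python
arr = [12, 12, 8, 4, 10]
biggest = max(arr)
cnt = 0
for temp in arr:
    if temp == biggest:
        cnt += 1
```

Count of max value 12 in [12, 12, 8, 4, 10]
`cnt` takes the values: 0 → 1 → 2

Answer: 2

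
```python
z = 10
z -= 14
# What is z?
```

Trace:
`z = 10` → z = 10
`z -= 14` → z = -4
So z = -4

Answer: -4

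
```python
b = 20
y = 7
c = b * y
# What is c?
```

Trace:
`b = 20` → b = 20
`y = 7` → y = 7
`c = b * y` → c = 140
So c = 140

Answer: 140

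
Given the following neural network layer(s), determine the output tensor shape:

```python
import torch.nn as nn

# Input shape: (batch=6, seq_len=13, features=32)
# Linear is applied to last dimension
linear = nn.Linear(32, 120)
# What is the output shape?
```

Input: (6, 13, 32) -> Output: (6, 13, 120)

Answer: (6, 13, 120)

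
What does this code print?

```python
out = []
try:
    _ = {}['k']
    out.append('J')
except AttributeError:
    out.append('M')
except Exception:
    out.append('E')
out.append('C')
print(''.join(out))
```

Execution trace: 'E' (except Exception) → 'C' (after the try/except). Output: EC

Answer: EC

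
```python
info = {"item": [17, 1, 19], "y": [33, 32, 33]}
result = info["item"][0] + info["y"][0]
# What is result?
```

Trace:
`info = {"item": [17, 1, 19], "y": [33, 32, 33]}` → info = {'item': [17, 1, 19], 'y': [33, 32, 33]}
`result = info["item"][0] + info["y"][0]` → result = 50
So result = 50

Answer: 50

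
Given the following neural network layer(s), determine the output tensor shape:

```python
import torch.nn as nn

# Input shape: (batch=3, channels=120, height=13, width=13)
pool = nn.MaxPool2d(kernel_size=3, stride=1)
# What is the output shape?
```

Input: (3, 120, 13, 13) -> Output: (3, 120, 11, 11)

Answer: (3, 120, 11, 11)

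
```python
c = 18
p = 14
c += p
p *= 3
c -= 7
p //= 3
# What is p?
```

Trace:
`c = 18` → c = 18
`p = 14` → p = 14
`c += p` → c = 32
`p *= 3` → p = 42
`c -= 7` → c = 25
`p //= 3` → p = 14
So p = 14

Answer: 14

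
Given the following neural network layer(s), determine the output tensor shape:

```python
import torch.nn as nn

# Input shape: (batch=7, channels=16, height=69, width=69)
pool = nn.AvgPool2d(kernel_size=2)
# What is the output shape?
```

Input: (7, 16, 69, 69) -> Output: (7, 16, 34, 34)

Answer: (7, 16, 34, 34)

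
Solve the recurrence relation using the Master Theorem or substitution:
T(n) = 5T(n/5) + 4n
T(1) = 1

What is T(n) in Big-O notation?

By Master Theorem: a=5, b=5, f(n)=4n. Since log_5(5) = 1 and f(n) = Θ(n^1), Case 2 applies. T(n) = O(n log n).

Answer: O(n log n)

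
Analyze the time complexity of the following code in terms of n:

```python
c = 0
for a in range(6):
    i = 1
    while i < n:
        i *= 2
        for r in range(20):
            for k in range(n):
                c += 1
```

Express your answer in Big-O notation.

Each loop level contributes: 1 × log n × 1 × n. Multiplying the contributions gives O(n log n).

Answer: O(n log n)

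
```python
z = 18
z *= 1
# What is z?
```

Trace:
`z = 18` → z = 18
`z *= 1` → z = 18
So z = 18

Answer: 18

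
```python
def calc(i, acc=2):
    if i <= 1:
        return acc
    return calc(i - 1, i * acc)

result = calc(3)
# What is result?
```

Accumulator trace (n, acc): (3, 2) -> (2, 6) -> (1, 12) -> return 12

Answer: 12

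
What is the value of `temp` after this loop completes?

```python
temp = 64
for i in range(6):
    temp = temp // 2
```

Halve 6 times: 64 // 2^6 = 1
`temp` takes the values: 64 → 32 → 16 → 8 → 4 → 2 → 1

Answer: 1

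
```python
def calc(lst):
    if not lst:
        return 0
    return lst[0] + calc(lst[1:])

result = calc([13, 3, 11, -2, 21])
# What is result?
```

13 + 3 + 11 + (-2) + 21 + 0 = 46

Answer: 46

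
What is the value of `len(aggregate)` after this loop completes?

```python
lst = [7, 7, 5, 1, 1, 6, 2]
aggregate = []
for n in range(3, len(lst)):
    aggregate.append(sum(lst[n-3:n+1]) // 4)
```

Number of 4-element averages
`aggregate` takes the values: [] → [5] → [5, 3] → [5, 3, 3] → [5, 3, 3, 2]
So `len(aggregate)` = 4

Answer: 4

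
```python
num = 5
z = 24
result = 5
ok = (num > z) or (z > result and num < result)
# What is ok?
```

Trace:
`num = 5` → num = 5
`z = 24` → z = 24
`result = 5` → result = 5
`ok = (num > z) or (z > result and num < result)` → ok = False
So ok = False

Answer: False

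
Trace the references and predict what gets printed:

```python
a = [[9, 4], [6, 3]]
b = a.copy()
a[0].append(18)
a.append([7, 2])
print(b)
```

Key concept: shallow copy with nested lists.
Step by step:
`a = [[9, 4], [6, 3]]` → a = [[9, 4], [6, 3]]
`b = a.copy()` → b = [[9, 4], [6, 3]]
`a[0].append(18)` → a = [[9, 4, 18], [6, 3]]; b = [[9, 4, 18], [6, 3]]
`a.append([7, 2])` → a = [[9, 4, 18], [6, 3], [7, 2]]
`print(b)` → prints [[9, 4, 18], [6, 3]]

Answer: [[9, 4, 18], [6, 3]]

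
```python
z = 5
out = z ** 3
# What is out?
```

Trace:
`z = 5` → z = 5
`out = z ** 3` → out = 125
So out = 125

Answer: 125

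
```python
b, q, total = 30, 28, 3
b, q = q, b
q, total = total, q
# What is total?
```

Trace:
`b, q, total = 30, 28, 3` → b = 30; q = 28; total = 3
`b, q = q, b` → b = 28; q = 30
`q, total = total, q` → q = 3; total = 30
So total = 30

Answer: 30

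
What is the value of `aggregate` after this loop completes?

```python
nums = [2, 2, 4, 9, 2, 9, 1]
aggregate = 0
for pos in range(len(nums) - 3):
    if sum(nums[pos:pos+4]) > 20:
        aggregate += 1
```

Count windows with sum > 20
`aggregate` takes the values: 0 → 1 → 2

Answer: 2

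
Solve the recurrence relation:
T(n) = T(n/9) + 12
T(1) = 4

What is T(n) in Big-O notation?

Each step divides n by 9 and adds 12. After log_9(n) steps we reach T(1)=4. So T(n) = 12·log_9(n) + 4 = O(log n).

Answer: O(log n)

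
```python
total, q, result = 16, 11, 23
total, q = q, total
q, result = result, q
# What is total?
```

Trace:
`total, q, result = 16, 11, 23` → total = 16; q = 11; result = 23
`total, q = q, total` → total = 11; q = 16
`q, result = result, q` → q = 23; result = 16
So total = 11

Answer: 11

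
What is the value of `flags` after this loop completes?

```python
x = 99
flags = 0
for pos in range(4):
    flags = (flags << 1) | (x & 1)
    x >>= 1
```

Reverse lowest 4 bits of 99
`flags` takes the values: 0 → 1 → 3 → 6 → 12

Answer: 12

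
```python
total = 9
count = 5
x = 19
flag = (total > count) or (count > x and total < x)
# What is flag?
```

Trace:
`total = 9` → total = 9
`count = 5` → count = 5
`x = 19` → x = 19
`flag = (total > count) or (count > x and total < x)` → flag = True
So flag = True

Answer: True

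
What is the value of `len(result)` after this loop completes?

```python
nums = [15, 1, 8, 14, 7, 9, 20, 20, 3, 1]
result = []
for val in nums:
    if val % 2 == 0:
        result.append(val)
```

Count even numbers in [15, 1, 8, 14, 7, 9, 20, 20, 3, 1]
`result` takes the values: [] → [8] → [8, 14] → [8, 14, 20] → [8, 14, 20, 20]
So `len(result)` = 4

Answer: 4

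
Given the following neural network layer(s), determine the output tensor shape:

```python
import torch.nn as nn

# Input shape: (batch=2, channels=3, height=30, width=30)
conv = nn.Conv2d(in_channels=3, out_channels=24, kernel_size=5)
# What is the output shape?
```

Input: (2, 3, 30, 30) -> Output: (2, 24, 26, 26)

Answer: (2, 24, 26, 26)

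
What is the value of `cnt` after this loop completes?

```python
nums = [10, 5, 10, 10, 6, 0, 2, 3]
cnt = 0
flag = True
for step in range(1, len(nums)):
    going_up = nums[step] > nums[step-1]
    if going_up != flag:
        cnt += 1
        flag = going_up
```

Count direction changes in [10, 5, 10, 10, 6, 0, 2, 3]
`cnt` takes the values: 0 → 1 → 2 → 3 → 4

Answer: 4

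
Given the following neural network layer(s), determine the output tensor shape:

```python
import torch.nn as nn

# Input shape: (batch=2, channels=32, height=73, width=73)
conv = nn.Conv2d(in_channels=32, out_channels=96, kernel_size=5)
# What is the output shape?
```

Input: (2, 32, 73, 73) -> Output: (2, 96, 69, 69)

Answer: (2, 96, 69, 69)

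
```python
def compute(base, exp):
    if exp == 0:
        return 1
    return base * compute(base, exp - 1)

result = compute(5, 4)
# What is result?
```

compute(5, 4) = 5 * 5 * 5 * 5 = 625

Answer: 625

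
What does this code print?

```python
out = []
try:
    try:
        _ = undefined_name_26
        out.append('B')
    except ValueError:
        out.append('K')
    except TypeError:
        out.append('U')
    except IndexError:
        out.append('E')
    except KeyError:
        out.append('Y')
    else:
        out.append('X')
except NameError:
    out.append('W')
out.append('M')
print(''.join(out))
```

Execution trace: 'W' (outer except NameError) → 'M' (after the try/except). Output: WM

Answer: WM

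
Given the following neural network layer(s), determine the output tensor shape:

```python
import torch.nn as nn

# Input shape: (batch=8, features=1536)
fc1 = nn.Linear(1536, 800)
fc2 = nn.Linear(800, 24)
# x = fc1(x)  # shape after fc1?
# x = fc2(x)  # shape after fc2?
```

Input: (8, 1536) -> after fc1: (8, 800) -> Output: (8, 24)

Answer: (8, 24)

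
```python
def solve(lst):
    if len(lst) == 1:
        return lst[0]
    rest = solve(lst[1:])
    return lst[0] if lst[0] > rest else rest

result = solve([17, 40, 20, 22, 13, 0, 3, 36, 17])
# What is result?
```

Recursive max over [17, 40, 20, 22, 13, 0, 3, 36, 17] = 40

Answer: 40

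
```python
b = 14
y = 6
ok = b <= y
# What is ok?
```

Trace:
`b = 14` → b = 14
`y = 6` → y = 6
`ok = b <= y` → ok = False
So ok = False

Answer: False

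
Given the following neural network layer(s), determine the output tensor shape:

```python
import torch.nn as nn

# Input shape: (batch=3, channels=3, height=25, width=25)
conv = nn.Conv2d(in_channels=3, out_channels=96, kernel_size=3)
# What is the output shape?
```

Input: (3, 3, 25, 25) -> Output: (3, 96, 23, 23)

Answer: (3, 96, 23, 23)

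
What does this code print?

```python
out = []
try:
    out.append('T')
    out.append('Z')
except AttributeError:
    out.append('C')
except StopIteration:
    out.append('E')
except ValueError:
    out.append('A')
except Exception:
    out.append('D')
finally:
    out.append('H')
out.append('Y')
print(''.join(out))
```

Execution trace: 'T' (try body) → 'Z' (try body, no exception) → 'H' (finally) → 'Y' (after the try/except). Output: TZHY

Answer: TZHY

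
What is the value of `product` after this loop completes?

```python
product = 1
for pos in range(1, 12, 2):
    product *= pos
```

Product of 1, 3, 5, ... up to 11
`product` takes the values: 1 → 3 → 15 → 105 → 945 → 10395

Answer: 10395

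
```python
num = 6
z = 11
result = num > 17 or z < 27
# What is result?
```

Trace:
`num = 6` → num = 6
`z = 11` → z = 11
`result = num > 17 or z < 27` → result = True
So result = True

Answer: True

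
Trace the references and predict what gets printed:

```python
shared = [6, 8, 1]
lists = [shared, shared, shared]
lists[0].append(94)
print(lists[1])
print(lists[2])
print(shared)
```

Key concept: list of same reference.
Step by step:
`shared = [6, 8, 1]` → shared = [6, 8, 1]
`lists = [shared, shared, shared]` → lists = [[6, 8, 1], [6, 8, 1], [6, 8, 1]]
`lists[0].append(94)` → shared = [6, 8, 1, 94]; lists = [[6, 8, 1, 94], [6, 8, 1, 94], [6, 8, 1, 94]]
`print(lists[1])` → prints [6, 8, 1, 94]
`print(lists[2])` → prints [6, 8, 1, 94]
`print(shared)` → prints [6, 8, 1, 94]

Answer:
[6, 8, 1, 94]
[6, 8, 1, 94]
[6, 8, 1, 94]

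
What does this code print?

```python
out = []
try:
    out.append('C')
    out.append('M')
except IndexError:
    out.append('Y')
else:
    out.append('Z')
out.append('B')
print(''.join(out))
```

Execution trace: 'C' (try body) → 'M' (try body, no exception) → 'Z' (else) → 'B' (after the try/except). Output: CMZB

Answer: CMZB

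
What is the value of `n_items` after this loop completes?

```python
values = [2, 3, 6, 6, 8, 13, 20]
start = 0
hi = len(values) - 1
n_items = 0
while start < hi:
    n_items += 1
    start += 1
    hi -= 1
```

Iterations until pointers meet (list length 7)
`n_items` takes the values: 0 → 1 → 2 → 3

Answer: 3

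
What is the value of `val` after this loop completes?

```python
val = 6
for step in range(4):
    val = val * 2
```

Multiply by 2, 4 times: 6 * 2^4 = 96
`val` takes the values: 6 → 12 → 24 → 48 → 96

Answer: 96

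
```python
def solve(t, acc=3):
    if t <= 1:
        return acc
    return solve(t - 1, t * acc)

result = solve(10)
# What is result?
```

Accumulator trace (n, acc): (10, 3) -> (9, 30) -> (8, 270) -> (7, 2160) -> (6, 15120) -> (5, 90720) -> (4, 453600) -> (3, 1814400) -> (2, 5443200) -> (1, 10886400) -> return 10886400

Answer: 10886400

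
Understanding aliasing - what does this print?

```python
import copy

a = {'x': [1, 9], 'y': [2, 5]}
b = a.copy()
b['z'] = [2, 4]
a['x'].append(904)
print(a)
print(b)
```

Key concept: shallow copy of dict with mutable values.
Step by step:
`a = {'x': [1, 9], 'y': [2, 5]}` → a = {'x': [1, 9], 'y': [2, 5]}
`b = a.copy()` → b = {'x': [1, 9], 'y': [2, 5]}
`b['z'] = [2, 4]` → b = {'x': [1, 9], 'y': [2, 5], 'z': [2, 4]}
`a['x'].append(904)` → a = {'x': [1, 9, 904], 'y': [2, 5]}; b = {'x': [1, 9, 904], 'y': [2, 5], 'z': [2, 4]}
`print(a)` → prints {'x': [1, 9, 904], 'y': [2, 5]}
`print(b)` → prints {'x': [1, 9, 904], 'y': [2, 5], 'z': [2, 4]}

Answer:
{'x': [1, 9, 904], 'y': [2, 5]}
{'x': [1, 9, 904], 'y': [2, 5], 'z': [2, 4]}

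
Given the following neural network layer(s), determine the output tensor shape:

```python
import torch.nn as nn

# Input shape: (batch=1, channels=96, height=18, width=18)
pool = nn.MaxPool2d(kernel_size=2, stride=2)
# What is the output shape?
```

Input: (1, 96, 18, 18) -> Output: (1, 96, 9, 9)

Answer: (1, 96, 9, 9)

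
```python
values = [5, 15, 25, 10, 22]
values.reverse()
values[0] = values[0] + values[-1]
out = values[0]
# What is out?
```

Trace:
`values = [5, 15, 25, 10, 22]` → values = [5, 15, 25, 10, 22]
`values.reverse()` → values = [22, 10, 25, 15, 5]
`values[0] = values[0] + values[-1]` → values = [27, 10, 25, 15, 5]
`out = values[0]` → out = 27
So out = 27

Answer: 27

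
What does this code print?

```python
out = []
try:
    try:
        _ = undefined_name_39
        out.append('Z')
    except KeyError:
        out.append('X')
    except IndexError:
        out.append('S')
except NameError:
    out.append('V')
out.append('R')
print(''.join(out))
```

Execution trace: 'V' (outer except NameError) → 'R' (after the try/except). Output: VR

Answer: VR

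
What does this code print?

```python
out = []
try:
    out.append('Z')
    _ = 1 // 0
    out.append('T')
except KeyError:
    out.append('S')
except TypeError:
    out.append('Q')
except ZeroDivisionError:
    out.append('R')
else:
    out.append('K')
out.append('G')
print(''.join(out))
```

Execution trace: 'Z' (try body) → 'R' (except ZeroDivisionError) → 'G' (after the try/except). Output: ZRG

Answer: ZRG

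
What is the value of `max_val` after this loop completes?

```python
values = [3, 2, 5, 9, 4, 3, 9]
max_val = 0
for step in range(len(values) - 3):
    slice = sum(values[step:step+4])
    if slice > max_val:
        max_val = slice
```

Max sum of 4-element window in [3, 2, 5, 9, 4, 3, 9]
`max_val` takes the values: 0 → 19 → 20 → 21 → 25

Answer: 25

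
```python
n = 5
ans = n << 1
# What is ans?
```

Trace:
`n = 5` → n = 5
`ans = n << 1` → ans = 10
So ans = 10

Answer: 10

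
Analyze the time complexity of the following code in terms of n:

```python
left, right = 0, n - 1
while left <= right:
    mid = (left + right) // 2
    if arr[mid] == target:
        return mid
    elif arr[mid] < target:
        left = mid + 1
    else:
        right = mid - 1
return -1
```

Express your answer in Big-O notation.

This is Binary search in a sorted array. Time complexity: O(log n).

Answer: O(log n)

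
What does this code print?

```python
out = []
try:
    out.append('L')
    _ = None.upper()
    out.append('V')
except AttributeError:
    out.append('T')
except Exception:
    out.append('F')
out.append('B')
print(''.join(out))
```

Execution trace: 'L' (try body) → 'T' (except AttributeError) → 'B' (after the try/except). Output: LTB

Answer: LTB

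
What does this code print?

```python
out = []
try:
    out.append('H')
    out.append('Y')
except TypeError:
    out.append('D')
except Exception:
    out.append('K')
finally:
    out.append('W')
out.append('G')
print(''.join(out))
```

Execution trace: 'H' (try body) → 'Y' (try body, no exception) → 'W' (finally) → 'G' (after the try/except). Output: HYWG

Answer: HYWG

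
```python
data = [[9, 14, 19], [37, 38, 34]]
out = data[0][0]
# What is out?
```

Trace:
`data = [[9, 14, 19], [37, 38, 34]]` → data = [[9, 14, 19], [37, 38, 34]]
`out = data[0][0]` → out = 9
So out = 9

Answer: 9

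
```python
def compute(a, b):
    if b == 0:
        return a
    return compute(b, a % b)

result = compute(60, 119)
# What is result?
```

compute(60, 119) -> compute(119, 60) -> compute(60, 59) -> compute(59, 1) -> compute(1, 0) -> 1

Answer: 1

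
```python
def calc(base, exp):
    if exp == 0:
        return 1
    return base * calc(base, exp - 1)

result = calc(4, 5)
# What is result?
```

calc(4, 5) = 4 * 4 * 4 * 4 * 4 = 1024

Answer: 1024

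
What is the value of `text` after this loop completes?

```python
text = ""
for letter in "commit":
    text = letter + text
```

Reverse 'commit'
`text` takes the values: "" → "c" → "oc" → "moc" → "mmoc" → "immoc" → "timmoc"

Answer: "timmoc"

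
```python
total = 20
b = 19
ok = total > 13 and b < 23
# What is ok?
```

Trace:
`total = 20` → total = 20
`b = 19` → b = 19
`ok = total > 13 and b < 23` → ok = True
So ok = True

Answer: True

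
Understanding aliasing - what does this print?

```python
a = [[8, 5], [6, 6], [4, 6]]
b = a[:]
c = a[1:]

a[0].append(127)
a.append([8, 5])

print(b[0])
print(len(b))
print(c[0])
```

Key concept: slice with nested mutation.
Step by step:
`a = [[8, 5], [6, 6], [4, 6]]` → a = [[8, 5], [6, 6], [4, 6]]
`b = a[:]` → b = [[8, 5], [6, 6], [4, 6]]
`c = a[1:]` → c = [[6, 6], [4, 6]]
`a[0].append(127)` → a = [[8, 5, 127], [6, 6], [4, 6]]; b = [[8, 5, 127], [6, 6], [4, 6]]
`a.append([8, 5])` → a = [[8, 5, 127], [6, 6], [4, 6], [8, 5]]
`print(b[0])` → prints [8, 5, 127]
`print(len(b))` → prints 3
`print(c[0])` → prints [6, 6]

Answer:
[8, 5, 127]
3
[6, 6]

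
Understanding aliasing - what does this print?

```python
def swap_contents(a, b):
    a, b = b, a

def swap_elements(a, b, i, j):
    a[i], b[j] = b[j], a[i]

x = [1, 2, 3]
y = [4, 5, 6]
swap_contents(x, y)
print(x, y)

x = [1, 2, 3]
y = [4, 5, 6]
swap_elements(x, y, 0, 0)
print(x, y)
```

Key concept: parameter rebinding vs mutation.
Step by step:
`x = [1, 2, 3]` → x = [1, 2, 3]
`y = [4, 5, 6]` → y = [4, 5, 6]
`swap_contents(x, y)` → no visible change to tracked variables
`print(x, y)` → prints [1, 2, 3] [4, 5, 6]
`x = [1, 2, 3]` → x = [1, 2, 3]
`y = [4, 5, 6]` → y = [4, 5, 6]
`swap_elements(x, y, 0, 0)` → x = [4, 2, 3]; y = [1, 5, 6]
`print(x, y)` → prints [4, 2, 3] [1, 5, 6]

Answer:
[1, 2, 3] [4, 5, 6]
[4, 2, 3] [1, 5, 6]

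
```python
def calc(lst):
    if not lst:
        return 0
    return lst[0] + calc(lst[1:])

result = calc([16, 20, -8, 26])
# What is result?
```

16 + 20 + (-8) + 26 + 0 = 54

Answer: 54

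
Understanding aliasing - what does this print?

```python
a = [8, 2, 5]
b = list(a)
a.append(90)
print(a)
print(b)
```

Key concept: list() constructor creates copy.
Step by step:
`a = [8, 2, 5]` → a = [8, 2, 5]
`b = list(a)` → b = [8, 2, 5]
`a.append(90)` → a = [8, 2, 5, 90]
`print(a)` → prints [8, 2, 5, 90]
`print(b)` → prints [8, 2, 5]

Answer:
[8, 2, 5, 90]
[8, 2, 5]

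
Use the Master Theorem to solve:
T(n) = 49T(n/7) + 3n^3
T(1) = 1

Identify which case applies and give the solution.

a=49, b=7, f(n)=3n^3. log_7(49) = 2. Since c=3 > 2 and the regularity condition holds (49(n/7)^3 = (49/7^3)n^3 with 49/7^3 < 1), Case 3 applies: T(n) = Θ(f(n)) = O(n^3).

Answer: O(n^3) - Case 3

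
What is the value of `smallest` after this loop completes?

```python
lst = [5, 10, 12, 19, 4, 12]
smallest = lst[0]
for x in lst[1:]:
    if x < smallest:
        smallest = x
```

Minimum of [5, 10, 12, 19, 4, 12]
`smallest` takes the values: 5 → 4

Answer: 4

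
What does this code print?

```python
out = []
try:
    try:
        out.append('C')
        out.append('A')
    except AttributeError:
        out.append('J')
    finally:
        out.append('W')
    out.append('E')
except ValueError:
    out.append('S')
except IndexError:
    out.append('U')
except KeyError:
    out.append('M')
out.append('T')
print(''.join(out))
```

Execution trace: 'C' (inner try body) → 'A' (inner try body, no exception) → 'W' (inner finally) → 'E' (try body, no exception) → 'T' (after the try/except). Output: CAWET

Answer: CAWET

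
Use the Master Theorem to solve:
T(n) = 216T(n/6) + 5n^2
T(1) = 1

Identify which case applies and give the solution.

a=216, b=6, f(n)=5n^2. log_6(216) = 3. Since c=2 < 3, Case 1 applies: T(n) = Θ(n^log_b(a)) = O(n^3).

Answer: O(n^3) - Case 1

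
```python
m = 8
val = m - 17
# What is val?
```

Trace:
`m = 8` → m = 8
`val = m - 17` → val = -9
So val = -9

Answer: -9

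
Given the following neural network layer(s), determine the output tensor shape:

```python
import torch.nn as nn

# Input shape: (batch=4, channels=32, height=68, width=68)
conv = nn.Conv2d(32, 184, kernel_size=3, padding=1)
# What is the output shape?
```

Input: (4, 32, 68, 68) -> Output: (4, 184, 68, 68)

Answer: (4, 184, 68, 68)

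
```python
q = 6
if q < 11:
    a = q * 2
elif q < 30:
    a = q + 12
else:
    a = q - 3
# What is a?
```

Trace:
`q = 6` → q = 6
`if q < 11: ...` → q < 11 is True → a = 12
So a = 12

Answer: 12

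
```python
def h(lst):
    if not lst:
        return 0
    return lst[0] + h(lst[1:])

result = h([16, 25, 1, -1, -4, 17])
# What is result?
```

16 + 25 + 1 + (-1) + (-4) + 17 + 0 = 54

Answer: 54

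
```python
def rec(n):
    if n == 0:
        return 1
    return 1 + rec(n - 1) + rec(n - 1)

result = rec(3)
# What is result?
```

rec(n) = 1 + 2·rec(n-1), rec(0)=1. Closed form: (1+1)·2^3 - 1 = 15.

Answer: 15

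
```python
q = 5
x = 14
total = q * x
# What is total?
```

Trace:
`q = 5` → q = 5
`x = 14` → x = 14
`total = q * x` → total = 70
So total = 70

Answer: 70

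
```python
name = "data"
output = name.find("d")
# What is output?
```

Trace:
`name = "data"` → name = 'data'
`output = name.find("d")` → output = 0
So output = 0

Answer: 0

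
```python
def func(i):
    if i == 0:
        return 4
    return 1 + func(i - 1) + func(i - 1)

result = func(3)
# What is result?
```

func(i) = 1 + 2·func(i-1), func(0)=4. Closed form: (4+1)·2^3 - 1 = 39.

Answer: 39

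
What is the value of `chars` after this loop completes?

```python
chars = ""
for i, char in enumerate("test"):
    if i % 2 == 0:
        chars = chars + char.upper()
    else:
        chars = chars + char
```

Uppercase even positions in 'test'
`chars` takes the values: "" → "T" → "Te" → "TeS" → "TeSt"

Answer: "TeSt"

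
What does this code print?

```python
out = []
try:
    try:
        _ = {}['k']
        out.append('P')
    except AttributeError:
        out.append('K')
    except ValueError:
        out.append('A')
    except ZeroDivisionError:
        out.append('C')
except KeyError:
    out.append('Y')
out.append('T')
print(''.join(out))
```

Execution trace: 'Y' (outer except KeyError) → 'T' (after the try/except). Output: YT

Answer: YT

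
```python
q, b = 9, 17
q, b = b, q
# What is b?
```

Trace:
`q, b = 9, 17` → q = 9; b = 17
`q, b = b, q` → q = 17; b = 9
So b = 9

Answer: 9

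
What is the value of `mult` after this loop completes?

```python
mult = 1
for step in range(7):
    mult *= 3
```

3^7 = 2187
`mult` takes the values: 1 → 3 → 9 → 27 → 81 → 243 → 729 → 2187

Answer: 2187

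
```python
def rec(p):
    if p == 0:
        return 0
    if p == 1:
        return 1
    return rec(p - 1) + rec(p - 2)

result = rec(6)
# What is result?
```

Build up from base cases: rec(0)=0, rec(1)=1, rec(2)=1, rec(3)=2, rec(4)=3, rec(5)=5, rec(6)=8

Answer: 8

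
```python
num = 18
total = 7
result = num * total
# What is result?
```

Trace:
`num = 18` → num = 18
`total = 7` → total = 7
`result = num * total` → result = 126
So result = 126

Answer: 126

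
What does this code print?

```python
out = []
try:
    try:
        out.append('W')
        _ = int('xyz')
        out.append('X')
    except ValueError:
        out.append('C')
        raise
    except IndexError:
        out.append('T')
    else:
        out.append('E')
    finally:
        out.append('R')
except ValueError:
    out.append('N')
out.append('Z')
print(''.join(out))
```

Execution trace: 'W' (inner try body) → 'C' (inner except ValueError) → 'R' (inner finally) → 'N' (outer except ValueError) → 'Z' (after the try/except). Output: WCRNZ

Answer: WCRNZ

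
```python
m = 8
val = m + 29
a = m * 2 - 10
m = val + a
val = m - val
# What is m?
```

Trace:
`m = 8` → m = 8
`val = m + 29` → val = 37
`a = m * 2 - 10` → a = 6
`m = val + a` → m = 43
`val = m - val` → val = 6
So m = 43

Answer: 43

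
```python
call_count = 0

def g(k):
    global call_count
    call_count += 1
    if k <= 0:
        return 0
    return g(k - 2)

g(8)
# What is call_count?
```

Linear recursion stepping by 2: 5 calls from k=8 down to ≤0.

Answer: 5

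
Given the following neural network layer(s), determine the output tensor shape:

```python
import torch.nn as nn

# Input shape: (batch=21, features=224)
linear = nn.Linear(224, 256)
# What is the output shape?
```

Input: (21, 224) -> Output: (21, 256)

Answer: (21, 256)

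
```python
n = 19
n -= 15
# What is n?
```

Trace:
`n = 19` → n = 19
`n -= 15` → n = 4
So n = 4

Answer: 4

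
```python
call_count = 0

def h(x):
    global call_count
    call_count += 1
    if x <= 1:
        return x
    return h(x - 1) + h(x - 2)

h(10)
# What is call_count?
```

Calls(x) = 1 + Calls(x-1) + Calls(x-2); Calls(0)=Calls(1)=1. For x=10 this gives 177.

Answer: 177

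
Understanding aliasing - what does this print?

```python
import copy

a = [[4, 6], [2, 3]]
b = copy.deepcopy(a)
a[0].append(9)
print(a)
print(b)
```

Key concept: deep copy is fully independent.
Step by step:
`a = [[4, 6], [2, 3]]` → a = [[4, 6], [2, 3]]
`b = copy.deepcopy(a)` → b = [[4, 6], [2, 3]]
`a[0].append(9)` → a = [[4, 6, 9], [2, 3]]
`print(a)` → prints [[4, 6, 9], [2, 3]]
`print(b)` → prints [[4, 6], [2, 3]]

Answer:
[[4, 6, 9], [2, 3]]
[[4, 6], [2, 3]]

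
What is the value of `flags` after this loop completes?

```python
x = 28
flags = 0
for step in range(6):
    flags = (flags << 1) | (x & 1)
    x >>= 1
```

Reverse lowest 6 bits of 28
`flags` takes the values: 0 → 1 → 3 → 7 → 14

Answer: 14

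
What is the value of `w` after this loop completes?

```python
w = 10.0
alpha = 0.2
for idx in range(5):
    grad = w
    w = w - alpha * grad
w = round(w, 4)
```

Gradient descent: w = 10.0 * (1 - 0.2)^5
`w` takes the values: 10.0 → 8.0 → 6.4 → 5.12 → 4.096 → 3.2768

Answer: 3.2768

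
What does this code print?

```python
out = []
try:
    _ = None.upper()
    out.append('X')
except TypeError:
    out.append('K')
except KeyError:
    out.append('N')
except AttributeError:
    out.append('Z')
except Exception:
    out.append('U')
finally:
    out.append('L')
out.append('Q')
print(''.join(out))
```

Execution trace: 'Z' (except AttributeError) → 'L' (finally) → 'Q' (after the try/except). Output: ZLQ

Answer: ZLQ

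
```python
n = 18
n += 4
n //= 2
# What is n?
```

Trace:
`n = 18` → n = 18
`n += 4` → n = 22
`n //= 2` → n = 11
So n = 11

Answer: 11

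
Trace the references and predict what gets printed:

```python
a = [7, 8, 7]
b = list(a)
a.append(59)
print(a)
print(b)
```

Key concept: list() constructor creates copy.
Step by step:
`a = [7, 8, 7]` → a = [7, 8, 7]
`b = list(a)` → b = [7, 8, 7]
`a.append(59)` → a = [7, 8, 7, 59]
`print(a)` → prints [7, 8, 7, 59]
`print(b)` → prints [7, 8, 7]

Answer:
[7, 8, 7, 59]
[7, 8, 7]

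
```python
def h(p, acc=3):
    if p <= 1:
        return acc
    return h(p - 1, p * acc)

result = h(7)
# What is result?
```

Accumulator trace (n, acc): (7, 3) -> (6, 21) -> (5, 126) -> (4, 630) -> (3, 2520) -> (2, 7560) -> (1, 15120) -> return 15120

Answer: 15120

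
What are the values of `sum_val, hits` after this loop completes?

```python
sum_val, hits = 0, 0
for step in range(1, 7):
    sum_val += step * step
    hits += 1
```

Sum of squares and count
`sum_val, hits` takes the values: (0, 0) → (1, 0) → (1, 1) → (5, 1) → (5, 2) → (14, 2) → (14, 3) → (30, 3) → (30, 4) → (55, 4) → (55, 5) → (91, 5) → (91, 6)

Answer: 91, 6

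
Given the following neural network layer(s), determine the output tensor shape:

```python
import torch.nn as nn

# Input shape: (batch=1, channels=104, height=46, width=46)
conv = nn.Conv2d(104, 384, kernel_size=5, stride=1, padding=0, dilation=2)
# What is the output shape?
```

Input: (1, 104, 46, 46) -> Output: (1, 384, 38, 38)

Answer: (1, 384, 38, 38)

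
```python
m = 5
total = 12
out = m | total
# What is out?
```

Trace:
`m = 5` → m = 5
`total = 12` → total = 12
`out = m | total` → out = 13
So out = 13

Answer: 13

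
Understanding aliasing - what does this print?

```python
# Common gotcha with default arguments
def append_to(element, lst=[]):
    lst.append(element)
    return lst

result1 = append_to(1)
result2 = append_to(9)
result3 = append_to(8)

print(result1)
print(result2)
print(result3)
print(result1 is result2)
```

Key concept: mutable default argument gotcha.
Step by step:
`result1 = append_to(1)` → result1 = [1]
`result2 = append_to(9)` → result1 = [1, 9] (same object as result2); result2 = [1, 9] (same object as result1)
`result3 = append_to(8)` → result1 = [1, 9, 8] (same object as result2, result3); result2 = [1, 9, 8] (same object as result1, result3); result3 = [1, 9, 8] (same object as result1, result2)
`print(result1)` → prints [1, 9, 8]
`print(result2)` → prints [1, 9, 8]
`print(result3)` → prints [1, 9, 8]
`print(result1 is result2)` → prints True

Answer:
[1, 9, 8]
[1, 9, 8]
[1, 9, 8]
True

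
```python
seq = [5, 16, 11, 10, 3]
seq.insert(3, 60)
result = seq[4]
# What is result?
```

Trace:
`seq = [5, 16, 11, 10, 3]` → seq = [5, 16, 11, 10, 3]
`seq.insert(3, 60)` → seq = [5, 16, 11, 60, 10, 3]
`result = seq[4]` → result = 10
So result = 10

Answer: 10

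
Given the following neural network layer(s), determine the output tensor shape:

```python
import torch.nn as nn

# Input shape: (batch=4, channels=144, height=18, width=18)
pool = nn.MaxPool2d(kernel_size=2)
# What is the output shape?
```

Input: (4, 144, 18, 18) -> Output: (4, 144, 9, 9)

Answer: (4, 144, 9, 9)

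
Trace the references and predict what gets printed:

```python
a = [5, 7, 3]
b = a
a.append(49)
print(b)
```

Key concept: basic list aliasing.
Step by step:
`a = [5, 7, 3]` → a = [5, 7, 3]
`b = a` → b = [5, 7, 3] (same object as a)
`a.append(49)` → a = [5, 7, 3, 49] (same object as b); b = [5, 7, 3, 49] (same object as a)
`print(b)` → prints [5, 7, 3, 49]

Answer: [5, 7, 3, 49]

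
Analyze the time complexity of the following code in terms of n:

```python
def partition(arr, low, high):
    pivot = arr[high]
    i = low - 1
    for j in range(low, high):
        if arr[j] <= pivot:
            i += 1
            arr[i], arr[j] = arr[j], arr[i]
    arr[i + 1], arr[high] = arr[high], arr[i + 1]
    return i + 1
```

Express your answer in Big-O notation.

This is Lomuto partition (single pass over [low, high), where n = high - low). Time complexity: O(n).

Answer: O(n)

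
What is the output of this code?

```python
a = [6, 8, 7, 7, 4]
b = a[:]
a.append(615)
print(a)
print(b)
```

Key concept: slice [:] creates copy.
Step by step:
`a = [6, 8, 7, 7, 4]` → a = [6, 8, 7, 7, 4]
`b = a[:]` → b = [6, 8, 7, 7, 4]
`a.append(615)` → a = [6, 8, 7, 7, 4, 615]
`print(a)` → prints [6, 8, 7, 7, 4, 615]
`print(b)` → prints [6, 8, 7, 7, 4]

Answer:
[6, 8, 7, 7, 4, 615]
[6, 8, 7, 7, 4]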